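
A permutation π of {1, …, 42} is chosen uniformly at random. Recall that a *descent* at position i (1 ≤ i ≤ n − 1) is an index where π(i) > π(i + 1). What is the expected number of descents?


Write X = Σ X_I over i = 1, …, 41, with X_I the indicator of one descent.
There are 41 indicators.
For each fixed i, the pair (π(i), π(i+1)) is a uniformly random ordered pair of distinct values from {1, …, 42}; by symmetry P[π(i) > π(i+1)] = 1/2.
By linearity: E[X] = 41 · (1/2) = (42 − 1) · (1/2) = 41/2 ≈ 20.500000.

E[X] = 41/2 = 20.500000.


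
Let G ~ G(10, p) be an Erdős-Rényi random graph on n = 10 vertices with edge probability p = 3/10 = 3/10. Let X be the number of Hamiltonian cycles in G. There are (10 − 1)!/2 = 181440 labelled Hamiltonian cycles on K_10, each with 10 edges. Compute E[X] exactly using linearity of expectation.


K_10 has (10 − 1)!/2 = 181440 labelled Hamiltonian cycles.
For each such Hamiltonian cycle H, let X_H = 1 if all 10 edges of H are present in G. Then P[X_H = 1] = p^{10} = (3/10)^{10} = 59049/10000000000.
By linearity of expectation: E[X] = Σ_H E[X_H] = 181440 · p^{10} = 181440 · 59049/10000000000 = 33480783/31250000.
Numerically: E[X] ≈ 1.07139.

E[X] = 181440 · (3/10)^{10} = 33480783/31250000 ≈ 1.07139.


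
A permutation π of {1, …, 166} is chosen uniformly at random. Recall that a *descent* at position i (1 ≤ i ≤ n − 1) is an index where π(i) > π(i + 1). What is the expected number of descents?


Write X = Σ X_I over i = 1, …, 165, with X_I the indicator of one descent.
There are 165 indicators.
For each fixed i, the pair (π(i), π(i+1)) is a uniformly random ordered pair of distinct values from {1, …, 166}; by symmetry P[π(i) > π(i+1)] = 1/2.
By linearity: E[X] = 165 · (1/2) = (166 − 1) · (1/2) = 165/2 ≈ 82.500.

E[X] = 165/2 = 82.500.


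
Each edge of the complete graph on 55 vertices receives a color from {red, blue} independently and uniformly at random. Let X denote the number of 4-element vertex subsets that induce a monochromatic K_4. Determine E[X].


Let X = Σ_S X_S over the C(55, 4) = 341055 subsets S of size 4, where X_S = 1 if the K_4 on S is monochromatic.
For a fixed S, the K_4 on S has C(4, 2) = 6 edges. P[all 6 edges red] = (1/2)^6, and likewise for blue, so P[monochromatic] = 2·(1/2)^6 = 2^{1 − 6} = 1/32.
Summing: E[X] = C(55, 4) · 2^{1 − 6} = 341055 · 1/32 = 341055/32.
Numerically: E[X] ≈ 10657.968750.

E[X] = C(55,4)·2^(1−C(4,2)) = 341055/32 ≈ 10657.968750.


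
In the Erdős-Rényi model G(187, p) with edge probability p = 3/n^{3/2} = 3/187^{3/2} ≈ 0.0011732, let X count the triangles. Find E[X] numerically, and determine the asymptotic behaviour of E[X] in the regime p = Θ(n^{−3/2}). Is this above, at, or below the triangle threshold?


Number of potential triangles: C(187, 3) = 1072445.
Each occurs with probability p³ ≈ (0.0011732)³ ≈ 1.6146431e-09.
By linearity: E[X] = C(187, 3)·p³ ≈ 1072445 · 1.6146431e-09 ≈ 0.00173.
Since α = 3/2 > 1, p = c/n^{3/2} = o(1/n) is below the triangle threshold p ~ 1/n. Asymptotically E[X] ~ (c³/6)·n^{3(1−α)} = (3³/6)·n^{-1.5} → 0, so by Markov's inequality G has no triangles w.h.p.

E[X] ≈ 0.00173; in regime p = Θ(1/n^{3/2}) E[X] tends to 0 (below the triangle threshold p ~ 1/n).


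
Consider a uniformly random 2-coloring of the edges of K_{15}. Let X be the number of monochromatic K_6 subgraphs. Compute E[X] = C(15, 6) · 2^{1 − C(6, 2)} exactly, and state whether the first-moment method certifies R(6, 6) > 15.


E[X] = C(15, 6) · 2^{1 − 15} = 5005 · 2^{−14} = 5005/16384.
As a reduced fraction: E[X] = 5005/16384 ≈ 0.3054810.
Is E[X] < 1? YES.
Since E[X] < 1, there exists a 2-coloring of K_{15} with no monochromatic K_6; hence R(6, 6) > 15.

E[X] = 5005/16384 ≈ 0.3054810; E[X] < 1, so R(6, 6) > 15.


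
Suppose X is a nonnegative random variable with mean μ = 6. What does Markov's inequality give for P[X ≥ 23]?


μ = E[X] = 6, a = 23.
Markov: P[X ≥ 23] ≤ μ/a = (6)/23 = 6/23.
Numerically: ≈ 0.2609.
(Since a = 23 > μ = 6.0000, the bound 6/23 is < 1 and informative.)

P[X ≥ 23] ≤ 6/23 ≈ 0.2609.


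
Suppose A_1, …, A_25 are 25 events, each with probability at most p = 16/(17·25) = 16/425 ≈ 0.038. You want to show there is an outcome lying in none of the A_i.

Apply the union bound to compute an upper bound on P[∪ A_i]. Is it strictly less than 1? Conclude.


Union bound: P[∪_{i=1}^{25} A_i] ≤ Σ_i P[A_i] ≤ 25·p = 25·(16/425) = 16/17.
Numerically: 16/17 ≈ 0.941.
Is 16/17 < 1? YES.
Since P[∪ A_i] ≤ 16/17 < 1, the complement has P[∩ A_i^c] ≥ 1 − 16/17 = 1/17 > 0, so some outcome avoids every A_i.

25·p = 16/17 ≈ 0.941; existence CERTIFIED by the union bound.


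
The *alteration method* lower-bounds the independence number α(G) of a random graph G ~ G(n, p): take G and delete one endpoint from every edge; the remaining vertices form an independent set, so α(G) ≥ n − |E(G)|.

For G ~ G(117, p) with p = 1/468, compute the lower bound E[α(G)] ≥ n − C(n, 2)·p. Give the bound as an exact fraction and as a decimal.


E[|E(G)|] = C(117, 2)·p = 6786 · (1/468) = 29/2.
E[α(G)] ≥ n − E[|E(G)|] = 117 − 29/2 = 205/2.
Numerically: ≈ 102.500000.
(This is only a lower bound; the true E[α(G)] may be larger.)

E[α(G)] ≥ 205/2 ≈ 102.500000.


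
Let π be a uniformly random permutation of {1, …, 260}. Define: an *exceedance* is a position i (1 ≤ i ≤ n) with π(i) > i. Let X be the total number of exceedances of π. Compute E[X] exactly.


Write X = Σ_{i=1}^{260} X_i, where X_i = 1_{π(i) > i}.
For each fixed i, π(i) is uniform over {1, …, 260} (marginal of a uniform permutation), so P[π(i) > i] = (n − i)/n. Summing: Σ_{i=1}^{260} (n − i)/n = (0 + 1 + … + 259)/260 = 260(260 − 1)/(2·260) = (260 − 1)/2.
Hence E[X] = Σ_{i=1}^{260} (260 − i)/260 = 259/2 ≈ 129.500.

E[X] = 259/2 = 129.500.


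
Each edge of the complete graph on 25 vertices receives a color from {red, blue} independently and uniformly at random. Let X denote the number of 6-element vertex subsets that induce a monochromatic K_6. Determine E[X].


Let X = Σ_S X_S over the C(25, 6) = 177100 subsets S of size 6, where X_S = 1 if the K_6 on S is monochromatic.
For a fixed S, the K_6 on S has C(6, 2) = 15 edges. P[all 15 edges red] = (1/2)^15, and likewise for blue, so P[monochromatic] = 2·(1/2)^15 = 2^{1 − 15} = 1/16384.
Summing: E[X] = C(25, 6) · 2^{1 − 15} = 177100 · 1/16384 = 44275/4096.
Numerically: E[X] ≈ 10.809326.

E[X] = C(25,6)·2^(1−C(6,2)) = 44275/4096 ≈ 10.809326.


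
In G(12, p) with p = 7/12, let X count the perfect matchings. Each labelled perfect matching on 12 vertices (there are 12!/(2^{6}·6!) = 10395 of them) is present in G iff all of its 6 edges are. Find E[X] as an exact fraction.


K_12 has 12!/(2^{6}·6!) = 10395 labelled perfect matchings.
For each such perfect matching H, let X_H = 1 if all 6 edges of H are present in G. Then P[X_H = 1] = p^{6} = (7/12)^{6} = 117649/2985984.
By linearity of expectation: E[X] = Σ_H E[X_H] = 10395 · p^{6} = 10395 · 117649/2985984 = 45294865/110592.
Numerically: E[X] ≈ 410.

E[X] = 10395 · (7/12)^{6} = 45294865/110592 ≈ 410.


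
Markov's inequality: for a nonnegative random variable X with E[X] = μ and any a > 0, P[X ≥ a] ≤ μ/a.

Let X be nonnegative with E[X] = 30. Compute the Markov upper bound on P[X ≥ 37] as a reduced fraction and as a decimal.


μ = E[X] = 30, a = 37.
Markov: P[X ≥ 37] ≤ μ/a = (30)/37 = 30/37.
Numerically: ≈ 0.811.
(Since a = 37 > μ = 30.000, the bound 30/37 is < 1 and informative.)

P[X ≥ 37] ≤ 30/37 ≈ 0.811.


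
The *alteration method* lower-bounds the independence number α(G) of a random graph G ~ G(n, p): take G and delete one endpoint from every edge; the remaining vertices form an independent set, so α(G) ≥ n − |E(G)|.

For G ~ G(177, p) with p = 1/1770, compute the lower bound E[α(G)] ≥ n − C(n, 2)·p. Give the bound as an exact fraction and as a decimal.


E[|E(G)|] = C(177, 2)·p = 15576 · (1/1770) = 44/5.
E[α(G)] ≥ n − E[|E(G)|] = 177 − 44/5 = 841/5.
Numerically: ≈ 168.20000.
(This is only a lower bound; the true E[α(G)] may be larger.)

E[α(G)] ≥ 841/5 ≈ 168.20000.


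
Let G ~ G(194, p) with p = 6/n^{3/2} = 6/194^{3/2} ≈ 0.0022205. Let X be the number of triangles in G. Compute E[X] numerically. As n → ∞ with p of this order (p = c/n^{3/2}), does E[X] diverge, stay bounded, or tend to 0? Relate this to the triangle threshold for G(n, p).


Number of potential triangles: C(194, 3) = 1198144.
Each occurs with probability p³ ≈ (0.0022205)³ ≈ 1.0948282e-08.
By linearity: E[X] = C(194, 3)·p³ ≈ 1198144 · 1.0948282e-08 ≈ 0.01312.
Since α = 3/2 > 1, p = c/n^{3/2} = o(1/n) is below the triangle threshold p ~ 1/n. Asymptotically E[X] ~ (c³/6)·n^{3(1−α)} = (6³/6)·n^{-1.5} → 0, so by Markov's inequality G has no triangles w.h.p.

E[X] ≈ 0.01312; in regime p = Θ(1/n^{3/2}) E[X] tends to 0 (below the triangle threshold p ~ 1/n).


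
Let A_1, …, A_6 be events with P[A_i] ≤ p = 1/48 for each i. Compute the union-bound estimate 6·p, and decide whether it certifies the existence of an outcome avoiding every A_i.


Union bound: P[∪_{i=1}^{6} A_i] ≤ Σ_i P[A_i] ≤ 6·p = 6·(1/48) = 1/8.
Numerically: 1/8 ≈ 0.1250.
Is 1/8 < 1? YES.
Since P[∪ A_i] ≤ 1/8 < 1, the complement has P[∩ A_i^c] ≥ 1 − 1/8 = 7/8 > 0, so some outcome avoids every A_i.

6·p = 1/8 ≈ 0.1250; existence CERTIFIED by the union bound.


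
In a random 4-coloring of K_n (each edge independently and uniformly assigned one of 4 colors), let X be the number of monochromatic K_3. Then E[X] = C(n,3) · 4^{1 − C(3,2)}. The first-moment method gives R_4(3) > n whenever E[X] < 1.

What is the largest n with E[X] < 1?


We need C(n, 3) · 4^{1 − 3} < 1, i.e. C(n, 3) < 4^{3 − 1} = 16.
Check values of n near the boundary:
  n = 3: C(3, 3) = 1; 1 < 16? YES
  n = 4: C(4, 3) = 4; 4 < 16? YES
  n = 5: C(5, 3) = 10; 10 < 16? YES
  n = 6: C(6, 3) = 20; 20 < 16? NO
  n = 7: C(7, 3) = 35; 35 < 16? NO
The largest n with C(n, 3) < 16 is n = 5 (where E[X] = 5/8 ≈ 0.625). Hence R_4(3) > 5, i.e. R_4(3) ≥ 6.

Largest n = 5; hence R_4(3) > 5.


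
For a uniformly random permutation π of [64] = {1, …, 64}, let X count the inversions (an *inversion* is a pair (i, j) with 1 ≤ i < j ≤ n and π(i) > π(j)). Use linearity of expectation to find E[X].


Write X = Σ X_I over the C(64, 2) = 2016 pairs i < j, with X_I the indicator of one inversion.
There are 2016 indicators.
For each fixed pair i < j, the values π(i) and π(j) are two distinct elements of {1, …, 64} in uniformly random order; by symmetry P[π(i) > π(j)] = 1/2.
By linearity: E[X] = 2016 · (1/2) = C(64, 2) · (1/2) = 2016/2 = 1008 ≈ 1008.000.

E[X] = 1008 = 1008.000.


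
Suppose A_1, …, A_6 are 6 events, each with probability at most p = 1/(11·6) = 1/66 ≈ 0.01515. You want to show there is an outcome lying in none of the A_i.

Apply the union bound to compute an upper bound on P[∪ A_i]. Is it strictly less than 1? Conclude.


Union bound: P[∪_{i=1}^{6} A_i] ≤ Σ_i P[A_i] ≤ 6·p = 6·(1/66) = 1/11.
Numerically: 1/11 ≈ 0.09091.
Is 1/11 < 1? YES.
Since P[∪ A_i] ≤ 1/11 < 1, the complement has P[∩ A_i^c] ≥ 1 − 1/11 = 10/11 > 0, so some outcome avoids every A_i.

6·p = 1/11 ≈ 0.09091; existence CERTIFIED by the union bound.


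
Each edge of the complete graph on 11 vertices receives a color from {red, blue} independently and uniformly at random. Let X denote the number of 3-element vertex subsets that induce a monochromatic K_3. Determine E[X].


Let X = Σ_S X_S over the C(11, 3) = 165 subsets S of size 3, where X_S = 1 if the K_3 on S is monochromatic.
For a fixed S, the K_3 on S has C(3, 2) = 3 edges. P[all 3 edges red] = (1/2)^3, and likewise for blue, so P[monochromatic] = 2·(1/2)^3 = 2^{1 − 3} = 1/4.
By linearity: E[X] = C(11, 3) · 2^{1 − 3} = 165 · 1/4 = 165/4.
Numerically: E[X] ≈ 41.25000.

E[X] = C(11,3)·2^(1−C(3,2)) = 165/4 ≈ 41.25000.


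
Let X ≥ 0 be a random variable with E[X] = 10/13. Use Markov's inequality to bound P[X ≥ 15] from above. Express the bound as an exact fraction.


μ = E[X] = 10/13, a = 15.
Markov: P[X ≥ 15] ≤ μ/a = (10/13)/15 = 2/39.
Numerically: ≈ 0.051282.
(Since a = 15 > μ = 0.769231, the bound 2/39 is < 1 and informative.)

P[X ≥ 15] ≤ 2/39 ≈ 0.051282.


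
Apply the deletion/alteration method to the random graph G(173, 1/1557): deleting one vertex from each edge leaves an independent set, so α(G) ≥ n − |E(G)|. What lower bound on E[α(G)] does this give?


E[|E(G)|] = C(173, 2)·p = 14878 · (1/1557) = 86/9.
E[α(G)] ≥ n − E[|E(G)|] = 173 − 86/9 = 1471/9.
Numerically: ≈ 163.444444.
(This is only a lower bound; the true E[α(G)] may be larger.)

E[α(G)] ≥ 1471/9 ≈ 163.444444.


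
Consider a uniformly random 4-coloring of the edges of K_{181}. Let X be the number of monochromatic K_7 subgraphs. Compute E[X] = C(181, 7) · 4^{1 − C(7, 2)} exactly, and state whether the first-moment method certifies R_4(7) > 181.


E[X] = C(181, 7) · 4^{1 − 21} = 1122839183400 · 4^{−20} = 1122839183400/1099511627776.
As a reduced fraction: E[X] = 140354897925/137438953472 ≈ 1.0212.
Is E[X] < 1? NO.
Since E[X] ≥ 1, the first-moment bound is inconclusive at n = 181; it does NOT by itself certify R_4(7) > 181.

E[X] = 140354897925/137438953472 ≈ 1.0212; E[X] ≥ 1; first-moment method inconclusive here.


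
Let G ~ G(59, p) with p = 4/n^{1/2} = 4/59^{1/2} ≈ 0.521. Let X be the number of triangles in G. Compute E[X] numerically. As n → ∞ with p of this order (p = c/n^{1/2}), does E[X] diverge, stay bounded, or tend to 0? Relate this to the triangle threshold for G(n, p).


Number of potential triangles: C(59, 3) = 32509.
Each occurs with probability p³ ≈ (0.521)³ ≈ 1.41222e-01.
By linearity: E[X] = C(59, 3)·p³ ≈ 32509 · 1.41222e-01 ≈ 4590.982.
Since α = 1/2 < 1, p = c/n^{1/2} ≫ 1/n is above the triangle threshold p ~ 1/n. Asymptotically E[X] ~ (c³/6)·n^{3(1−α)} = (4³/6)·n^{1.5} → ∞; triangles are abundant w.h.p.

E[X] ≈ 4590.982; in regime p = Θ(1/n^{1/2}) E[X] diverges (above the triangle threshold p ~ 1/n).


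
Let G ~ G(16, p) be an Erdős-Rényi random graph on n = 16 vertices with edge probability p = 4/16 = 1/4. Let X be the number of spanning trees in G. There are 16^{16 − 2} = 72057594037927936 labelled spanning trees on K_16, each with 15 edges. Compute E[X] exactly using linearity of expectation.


K_16 has 16^{16 − 2} = 72057594037927936 labelled spanning trees.
For each such spanning tree H, let X_H = 1 if all 15 edges of H are present in G. Then P[X_H = 1] = p^{15} = (1/4)^{15} = 1/1073741824.
By linearity: E[X] = Σ_H E[X_H] = 72057594037927936 · p^{15} = 72057594037927936 · 1/1073741824 = 67108864.
Numerically: E[X] ≈ 6.71089e+07.

E[X] = 72057594037927936 · (1/4)^{15} = 67108864 ≈ 6.71089e+07.


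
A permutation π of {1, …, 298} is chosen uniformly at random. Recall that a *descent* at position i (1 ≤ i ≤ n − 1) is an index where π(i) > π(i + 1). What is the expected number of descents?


Write X = Σ X_I over i = 1, …, 297, with X_I the indicator of one descent.
There are 297 indicators.
For each fixed i, the pair (π(i), π(i+1)) is a uniformly random ordered pair of distinct values from {1, …, 298}; by symmetry P[π(i) > π(i+1)] = 1/2.
By linearity: E[X] = 297 · (1/2) = (298 − 1) · (1/2) = 297/2 ≈ 148.50000.

E[X] = 297/2 = 148.50000.


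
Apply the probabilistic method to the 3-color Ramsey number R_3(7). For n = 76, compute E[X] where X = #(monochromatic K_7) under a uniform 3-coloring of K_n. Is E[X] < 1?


E[X] = C(76, 7) · 3^{1 − 21} = 2186189400 · 3^{−20} = 2186189400/3486784401.
As a reduced fraction: E[X] = 728729800/1162261467 ≈ 0.626993.
Is E[X] < 1? YES.
Since E[X] < 1, there exists a 3-coloring of K_{76} with no monochromatic K_7; hence R_3(7) > 76.

E[X] = 728729800/1162261467 ≈ 0.626993; E[X] < 1, so R_3(7) > 76.


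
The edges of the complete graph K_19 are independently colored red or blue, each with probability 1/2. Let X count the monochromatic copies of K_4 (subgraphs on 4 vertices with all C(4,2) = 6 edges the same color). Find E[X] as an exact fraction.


Let X = Σ_S X_S over the C(19, 4) = 3876 subsets S of size 4, where X_S = 1 if the K_4 on S is monochromatic.
For a fixed S, the K_4 on S has C(4, 2) = 6 edges. P[all 6 edges red] = (1/2)^6, and likewise for blue, so P[monochromatic] = 2·(1/2)^6 = 2^{1 − 6} = 1/32.
By linearity: E[X] = C(19, 4) · 2^{1 − 6} = 3876 · 1/32 = 969/8.
Numerically: E[X] ≈ 121.125000.

E[X] = C(19,4)·2^(1−C(4,2)) = 969/8 ≈ 121.125000.


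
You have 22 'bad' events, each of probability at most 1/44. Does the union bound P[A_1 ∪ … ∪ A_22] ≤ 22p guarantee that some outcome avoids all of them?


Union bound: P[∪_{i=1}^{22} A_i] ≤ Σ_i P[A_i] ≤ 22·p = 22·(1/44) = 1/2.
Numerically: 1/2 ≈ 0.5000000.
Is 1/2 < 1? YES.
Since P[∪ A_i] ≤ 1/2 < 1, the complement has P[∩ A_i^c] ≥ 1 − 1/2 = 1/2 > 0, so some outcome avoids every A_i.

22·p = 1/2 ≈ 0.5000000; existence CERTIFIED by the union bound.


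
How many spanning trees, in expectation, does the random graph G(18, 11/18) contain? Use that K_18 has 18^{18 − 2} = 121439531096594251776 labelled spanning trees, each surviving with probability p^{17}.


K_18 has 18^{18 − 2} = 121439531096594251776 labelled spanning trees.
For each such spanning tree H, let X_H = 1 if all 17 edges of H are present in G. Then P[X_H = 1] = p^{17} = (11/18)^{17} = 505447028499293771/2185911559738696531968.
By linearity of expectation: E[X] = Σ_H E[X_H] = 121439531096594251776 · p^{17} = 121439531096594251776 · 505447028499293771/2185911559738696531968 = 505447028499293771/18.
Numerically: E[X] ≈ 2.808e+16.

E[X] = 121439531096594251776 · (11/18)^{17} = 505447028499293771/18 ≈ 2.808e+16.


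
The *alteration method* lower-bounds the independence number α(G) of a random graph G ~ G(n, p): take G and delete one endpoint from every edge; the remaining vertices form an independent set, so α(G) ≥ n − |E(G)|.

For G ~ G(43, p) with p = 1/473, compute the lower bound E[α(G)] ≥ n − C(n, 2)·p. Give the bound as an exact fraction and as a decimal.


E[|E(G)|] = C(43, 2)·p = 903 · (1/473) = 21/11.
E[α(G)] ≥ n − E[|E(G)|] = 43 − 21/11 = 452/11.
Numerically: ≈ 41.09091.
(This is only a lower bound; the true E[α(G)] may be larger.)

E[α(G)] ≥ 452/11 ≈ 41.09091.


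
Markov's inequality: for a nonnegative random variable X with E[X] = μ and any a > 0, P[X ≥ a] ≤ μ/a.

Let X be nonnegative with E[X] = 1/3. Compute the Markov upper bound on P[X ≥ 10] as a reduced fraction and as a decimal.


μ = E[X] = 1/3, a = 10.
Markov: P[X ≥ 10] ≤ μ/a = (1/3)/10 = 1/30.
Numerically: ≈ 0.033.
(Since a = 10 > μ = 0.333, the bound 1/30 is < 1 and informative.)

P[X ≥ 10] ≤ 1/30 ≈ 0.033.


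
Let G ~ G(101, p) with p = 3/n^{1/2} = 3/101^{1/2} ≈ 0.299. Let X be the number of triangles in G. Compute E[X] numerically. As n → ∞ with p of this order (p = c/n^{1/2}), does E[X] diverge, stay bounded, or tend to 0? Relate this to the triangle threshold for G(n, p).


Number of potential triangles: C(101, 3) = 166650.
Each occurs with probability p³ ≈ (0.299)³ ≈ 2.66000e-02.
By linearity: E[X] = C(101, 3)·p³ ≈ 166650 · 2.66000e-02 ≈ 4432.891.
Since α = 1/2 < 1, p = c/n^{1/2} ≫ 1/n is above the triangle threshold p ~ 1/n. Asymptotically E[X] ~ (c³/6)·n^{3(1−α)} = (3³/6)·n^{1.5} → ∞; triangles are abundant w.h.p.

E[X] ≈ 4432.891; in regime p = Θ(1/n^{1/2}) E[X] diverges (above the triangle threshold p ~ 1/n).


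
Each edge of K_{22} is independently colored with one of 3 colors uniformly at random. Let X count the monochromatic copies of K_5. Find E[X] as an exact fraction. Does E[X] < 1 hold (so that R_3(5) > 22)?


E[X] = C(22, 5) · 3^{1 − 10} = 26334 · 3^{−9} = 26334/19683.
As a reduced fraction: E[X] = 2926/2187 ≈ 1.337906.
Is E[X] < 1? NO.
Since E[X] ≥ 1, the first-moment bound is inconclusive at n = 22; it does NOT by itself certify R_3(5) > 22.

E[X] = 2926/2187 ≈ 1.337906; E[X] ≥ 1; first-moment method inconclusive here.


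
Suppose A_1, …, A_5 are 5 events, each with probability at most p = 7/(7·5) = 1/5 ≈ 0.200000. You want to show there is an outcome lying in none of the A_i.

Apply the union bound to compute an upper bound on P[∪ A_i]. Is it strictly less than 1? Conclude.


Union bound: P[∪_{i=1}^{5} A_i] ≤ Σ_i P[A_i] ≤ 5·p = 5·(1/5) = 1.
Numerically: 1 ≈ 1.000000.
Is 1 < 1? NO.
Since the bound 1 is ≥ 1, the union bound is uninformative here; it does NOT by itself certify existence.

5·p = 1 ≈ 1.000000; existence NOT certified by the union bound.


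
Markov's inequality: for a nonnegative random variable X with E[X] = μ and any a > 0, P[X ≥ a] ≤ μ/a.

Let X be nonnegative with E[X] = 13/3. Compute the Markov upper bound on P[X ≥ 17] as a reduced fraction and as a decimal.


μ = E[X] = 13/3, a = 17.
Markov: P[X ≥ 17] ≤ μ/a = (13/3)/17 = 13/51.
Numerically: ≈ 0.254902.
(Since a = 17 > μ = 4.333333, the bound 13/51 is < 1 and informative.)

P[X ≥ 17] ≤ 13/51 ≈ 0.254902.


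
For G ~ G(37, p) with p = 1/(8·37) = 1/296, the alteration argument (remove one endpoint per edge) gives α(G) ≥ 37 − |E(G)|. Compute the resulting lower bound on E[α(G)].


E[|E(G)|] = C(37, 2)·p = 666 · (1/296) = 9/4.
E[α(G)] ≥ n − E[|E(G)|] = 37 − 9/4 = 139/4.
Numerically: ≈ 34.750000.
(This is only a lower bound; the true E[α(G)] may be larger.)

E[α(G)] ≥ 139/4 ≈ 34.750000.


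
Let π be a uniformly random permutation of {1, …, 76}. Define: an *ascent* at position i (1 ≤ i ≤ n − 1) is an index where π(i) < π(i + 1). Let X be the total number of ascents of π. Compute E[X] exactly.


Write X = Σ X_I over i = 1, …, 75, with X_I the indicator of one ascent.
There are 75 indicators.
For each fixed i, the pair (π(i), π(i+1)) is a uniformly random ordered pair of distinct values from {1, …, 76}; by symmetry P[π(i) < π(i+1)] = 1/2.
By linearity: E[X] = 75 · (1/2) = (76 − 1) · (1/2) = 75/2 ≈ 37.5000.

E[X] = 75/2 = 37.5000.


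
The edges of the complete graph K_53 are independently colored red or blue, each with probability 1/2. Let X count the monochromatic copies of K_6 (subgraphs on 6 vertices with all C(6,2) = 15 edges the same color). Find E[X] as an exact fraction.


Let X = Σ_S X_S over the C(53, 6) = 22957480 subsets S of size 6, where X_S = 1 if the K_6 on S is monochromatic.
For a fixed S, the K_6 on S has C(6, 2) = 15 edges. P[all 15 edges red] = (1/2)^15, and likewise for blue, so P[monochromatic] = 2·(1/2)^15 = 2^{1 − 15} = 1/16384.
Summing: E[X] = C(53, 6) · 2^{1 − 15} = 22957480 · 1/16384 = 2869685/2048.
Numerically: E[X] ≈ 1401.213379.

E[X] = C(53,6)·2^(1−C(6,2)) = 2869685/2048 ≈ 1401.213379.


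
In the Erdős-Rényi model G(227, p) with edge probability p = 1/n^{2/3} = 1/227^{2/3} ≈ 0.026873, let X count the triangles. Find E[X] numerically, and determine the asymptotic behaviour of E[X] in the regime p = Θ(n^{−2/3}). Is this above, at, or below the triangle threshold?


Number of potential triangles: C(227, 3) = 1923825.
Each occurs with probability p³ ≈ (0.026873)³ ≈ 1.94065478e-05.
By linearity: E[X] = C(227, 3)·p³ ≈ 1923825 · 1.94065478e-05 ≈ 37.334802.
Since α = 2/3 < 1, p = c/n^{2/3} ≫ 1/n is above the triangle threshold p ~ 1/n. Asymptotically E[X] ~ (c³/6)·n^{3(1−α)} = (1³/6)·n^{1} → ∞; triangles are abundant w.h.p.

E[X] ≈ 37.334802; in regime p = Θ(1/n^{2/3}) E[X] diverges (above the triangle threshold p ~ 1/n).


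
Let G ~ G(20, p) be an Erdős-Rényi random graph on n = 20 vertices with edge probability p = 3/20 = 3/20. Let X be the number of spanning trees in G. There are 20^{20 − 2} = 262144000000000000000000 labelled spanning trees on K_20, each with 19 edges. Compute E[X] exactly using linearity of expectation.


K_20 has 20^{20 − 2} = 262144000000000000000000 labelled spanning trees.
For each such spanning tree H, let X_H = 1 if all 19 edges of H are present in G. Then P[X_H = 1] = p^{19} = (3/20)^{19} = 1162261467/5242880000000000000000000.
By linearity: E[X] = Σ_H E[X_H] = 262144000000000000000000 · p^{19} = 262144000000000000000000 · 1162261467/5242880000000000000000000 = 1162261467/20.
Numerically: E[X] ≈ 5.81e+07.

E[X] = 262144000000000000000000 · (3/20)^{19} = 1162261467/20 ≈ 5.81e+07.


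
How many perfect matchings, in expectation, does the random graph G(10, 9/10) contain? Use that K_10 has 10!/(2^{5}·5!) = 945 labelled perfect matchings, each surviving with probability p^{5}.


K_10 has 10!/(2^{5}·5!) = 945 labelled perfect matchings.
For each such perfect matching H, let X_H = 1 if all 5 edges of H are present in G. Then P[X_H = 1] = p^{5} = (9/10)^{5} = 59049/100000.
By linearity: E[X] = Σ_H E[X_H] = 945 · p^{5} = 945 · 59049/100000 = 11160261/20000.
Numerically: E[X] ≈ 558.01.

E[X] = 945 · (9/10)^{5} = 11160261/20000 ≈ 558.01.


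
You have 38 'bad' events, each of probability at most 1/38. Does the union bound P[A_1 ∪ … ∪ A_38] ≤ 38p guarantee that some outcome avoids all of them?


Union bound: P[∪_{i=1}^{38} A_i] ≤ Σ_i P[A_i] ≤ 38·p = 38·(1/38) = 1.
Numerically: 1 ≈ 1.0000000.
Is 1 < 1? NO.
Since the bound 1 is ≥ 1, the union bound is uninformative here; it does NOT by itself certify existence.

38·p = 1 ≈ 1.0000000; existence NOT certified by the union bound.


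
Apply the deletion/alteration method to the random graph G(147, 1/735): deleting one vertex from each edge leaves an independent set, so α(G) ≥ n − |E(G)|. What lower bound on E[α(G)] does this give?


E[|E(G)|] = C(147, 2)·p = 10731 · (1/735) = 73/5.
E[α(G)] ≥ n − E[|E(G)|] = 147 − 73/5 = 662/5.
Numerically: ≈ 132.40000.
(This is only a lower bound; the true E[α(G)] may be larger.)

E[α(G)] ≥ 662/5 ≈ 132.40000.


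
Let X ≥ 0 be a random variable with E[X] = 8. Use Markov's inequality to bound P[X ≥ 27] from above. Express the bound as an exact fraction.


μ = E[X] = 8, a = 27.
Markov: P[X ≥ 27] ≤ μ/a = (8)/27 = 8/27.
Numerically: ≈ 0.296296.
(Since a = 27 > μ = 8.000000, the bound 8/27 is < 1 and informative.)

P[X ≥ 27] ≤ 8/27 ≈ 0.296296.


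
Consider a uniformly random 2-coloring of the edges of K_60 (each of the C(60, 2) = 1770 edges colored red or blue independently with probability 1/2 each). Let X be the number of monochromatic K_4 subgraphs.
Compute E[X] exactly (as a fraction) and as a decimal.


Let X = Σ_S X_S over the C(60, 4) = 487635 subsets S of size 4, where X_S = 1 if the K_4 on S is monochromatic.
For a fixed S, the K_4 on S has C(4, 2) = 6 edges. P[all 6 edges red] = (1/2)^6, and likewise for blue, so P[monochromatic] = 2·(1/2)^6 = 2^{1 − 6} = 1/32.
By linearity of expectation: E[X] = C(60, 4) · 2^{1 − 6} = 487635 · 1/32 = 487635/32.
Numerically: E[X] ≈ 15238.594.

E[X] = C(60,4)·2^(1−C(4,2)) = 487635/32 ≈ 15238.594.


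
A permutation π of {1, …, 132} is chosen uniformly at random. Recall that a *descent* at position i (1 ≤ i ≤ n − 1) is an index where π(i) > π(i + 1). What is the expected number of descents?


Write X = Σ X_I over i = 1, …, 131, with X_I the indicator of one descent.
There are 131 indicators.
For each fixed i, the pair (π(i), π(i+1)) is a uniformly random ordered pair of distinct values from {1, …, 132}; by symmetry P[π(i) > π(i+1)] = 1/2.
By linearity: E[X] = 131 · (1/2) = (132 − 1) · (1/2) = 131/2 ≈ 65.500000.

E[X] = 131/2 = 65.500000.


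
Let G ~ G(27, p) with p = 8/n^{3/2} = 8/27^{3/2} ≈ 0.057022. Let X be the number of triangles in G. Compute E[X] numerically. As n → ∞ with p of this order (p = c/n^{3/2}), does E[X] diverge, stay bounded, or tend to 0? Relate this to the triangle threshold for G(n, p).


Number of potential triangles: C(27, 3) = 2925.
Each occurs with probability p³ ≈ (0.057022)³ ≈ 1.8540994e-04.
By linearity: E[X] = C(27, 3)·p³ ≈ 2925 · 1.8540994e-04 ≈ 0.54232.
Since α = 3/2 > 1, p = c/n^{3/2} = o(1/n) is below the triangle threshold p ~ 1/n. Asymptotically E[X] ~ (c³/6)·n^{3(1−α)} = (8³/6)·n^{-1.5} → 0, so by Markov's inequality G has no triangles w.h.p.

E[X] ≈ 0.54232; in regime p = Θ(1/n^{3/2}) E[X] tends to 0 (below the triangle threshold p ~ 1/n).


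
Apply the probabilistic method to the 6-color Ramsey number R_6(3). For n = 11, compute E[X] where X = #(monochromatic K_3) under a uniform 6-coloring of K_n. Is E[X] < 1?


E[X] = C(11, 3) · 6^{1 − 3} = 165 · 6^{−2} = 165/36.
As a reduced fraction: E[X] = 55/12 ≈ 4.583333.
Is E[X] < 1? NO.
Since E[X] ≥ 1, the first-moment bound is inconclusive at n = 11; it does NOT by itself certify R_6(3) > 11.

E[X] = 55/12 ≈ 4.583333; E[X] ≥ 1; first-moment method inconclusive here.


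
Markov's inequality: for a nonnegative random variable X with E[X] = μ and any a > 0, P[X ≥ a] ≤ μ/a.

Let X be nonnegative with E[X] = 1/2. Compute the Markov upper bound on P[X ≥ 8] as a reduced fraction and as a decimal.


μ = E[X] = 1/2, a = 8.
Markov: P[X ≥ 8] ≤ μ/a = (1/2)/8 = 1/16.
Numerically: ≈ 0.062500.
(Since a = 8 > μ = 0.500000, the bound 1/16 is < 1 and informative.)

P[X ≥ 8] ≤ 1/16 ≈ 0.062500.


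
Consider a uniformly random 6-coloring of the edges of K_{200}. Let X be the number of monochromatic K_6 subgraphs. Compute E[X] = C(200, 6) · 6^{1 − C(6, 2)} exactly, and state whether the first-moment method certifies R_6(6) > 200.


E[X] = C(200, 6) · 6^{1 − 15} = 82408626300 · 6^{−14} = 82408626300/78364164096.
As a reduced fraction: E[X] = 6867385525/6530347008 ≈ 1.052.
Is E[X] < 1? NO.
Since E[X] ≥ 1, the first-moment bound is inconclusive at n = 200; it does NOT by itself certify R_6(6) > 200.

E[X] = 6867385525/6530347008 ≈ 1.052; E[X] ≥ 1; first-moment method inconclusive here.


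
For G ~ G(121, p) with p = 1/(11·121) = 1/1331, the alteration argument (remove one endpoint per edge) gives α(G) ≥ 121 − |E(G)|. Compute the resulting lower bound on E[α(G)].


E[|E(G)|] = C(121, 2)·p = 7260 · (1/1331) = 60/11.
E[α(G)] ≥ n − E[|E(G)|] = 121 − 60/11 = 1271/11.
Numerically: ≈ 115.54545.
(This is only a lower bound; the true E[α(G)] may be larger.)

E[α(G)] ≥ 1271/11 ≈ 115.54545.


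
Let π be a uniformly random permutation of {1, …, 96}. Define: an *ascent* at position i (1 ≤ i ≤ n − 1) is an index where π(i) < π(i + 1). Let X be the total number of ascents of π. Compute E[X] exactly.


Write X = Σ X_I over i = 1, …, 95, with X_I the indicator of one ascent.
There are 95 indicators.
For each fixed i, the pair (π(i), π(i+1)) is a uniformly random ordered pair of distinct values from {1, …, 96}; by symmetry P[π(i) < π(i+1)] = 1/2.
By linearity: E[X] = 95 · (1/2) = (96 − 1) · (1/2) = 95/2 ≈ 47.500.

E[X] = 95/2 = 47.500.


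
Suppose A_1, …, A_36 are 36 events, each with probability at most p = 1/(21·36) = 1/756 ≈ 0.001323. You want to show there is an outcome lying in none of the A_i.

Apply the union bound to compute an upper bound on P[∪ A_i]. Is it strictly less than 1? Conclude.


Union bound: P[∪_{i=1}^{36} A_i] ≤ Σ_i P[A_i] ≤ 36·p = 36·(1/756) = 1/21.
Numerically: 1/21 ≈ 0.047619.
Is 1/21 < 1? YES.
Since P[∪ A_i] ≤ 1/21 < 1, the complement has P[∩ A_i^c] ≥ 1 − 1/21 = 20/21 > 0, so some outcome avoids every A_i.

36·p = 1/21 ≈ 0.047619; existence CERTIFIED by the union bound.


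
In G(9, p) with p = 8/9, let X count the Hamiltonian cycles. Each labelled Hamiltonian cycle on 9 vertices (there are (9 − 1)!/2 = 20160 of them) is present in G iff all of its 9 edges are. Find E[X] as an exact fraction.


K_9 has (9 − 1)!/2 = 20160 labelled Hamiltonian cycles.
For each such Hamiltonian cycle H, let X_H = 1 if all 9 edges of H are present in G. Then P[X_H = 1] = p^{9} = (8/9)^{9} = 134217728/387420489.
By linearity: E[X] = Σ_H E[X_H] = 20160 · p^{9} = 20160 · 134217728/387420489 = 300647710720/43046721.
Numerically: E[X] ≈ 6984.

E[X] = 20160 · (8/9)^{9} = 300647710720/43046721 ≈ 6984.


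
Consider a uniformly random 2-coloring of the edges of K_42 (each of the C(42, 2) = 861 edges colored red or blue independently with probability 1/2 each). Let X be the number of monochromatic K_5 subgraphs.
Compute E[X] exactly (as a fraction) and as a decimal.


Let X = Σ_S X_S over the C(42, 5) = 850668 subsets S of size 5, where X_S = 1 if the K_5 on S is monochromatic.
For a fixed S, the K_5 on S has C(5, 2) = 10 edges. P[all 10 edges red] = (1/2)^10, and likewise for blue, so P[monochromatic] = 2·(1/2)^10 = 2^{1 − 10} = 1/512.
By linearity of expectation: E[X] = C(42, 5) · 2^{1 − 10} = 850668 · 1/512 = 212667/128.
Numerically: E[X] ≈ 1661.460938.

E[X] = C(42,5)·2^(1−C(5,2)) = 212667/128 ≈ 1661.460938.


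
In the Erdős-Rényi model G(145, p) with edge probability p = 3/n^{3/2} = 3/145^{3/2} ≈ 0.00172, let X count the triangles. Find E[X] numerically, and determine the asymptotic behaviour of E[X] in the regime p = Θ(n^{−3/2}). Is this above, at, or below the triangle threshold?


Number of potential triangles: C(145, 3) = 497640.
Each occurs with probability p³ ≈ (0.00172)³ ≈ 5.07233e-09.
By linearity: E[X] = C(145, 3)·p³ ≈ 497640 · 5.07233e-09 ≈ 0.003.
Since α = 3/2 > 1, p = c/n^{3/2} = o(1/n) is below the triangle threshold p ~ 1/n. Asymptotically E[X] ~ (c³/6)·n^{3(1−α)} = (3³/6)·n^{-1.5} → 0, so by Markov's inequality G has no triangles w.h.p.

E[X] ≈ 0.003; in regime p = Θ(1/n^{3/2}) E[X] tends to 0 (below the triangle threshold p ~ 1/n).


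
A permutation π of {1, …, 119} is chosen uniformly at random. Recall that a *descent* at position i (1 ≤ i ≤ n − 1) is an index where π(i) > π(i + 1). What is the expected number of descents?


Write X = Σ X_I over i = 1, …, 118, with X_I the indicator of one descent.
There are 118 indicators.
For each fixed i, the pair (π(i), π(i+1)) is a uniformly random ordered pair of distinct values from {1, …, 119}; by symmetry P[π(i) > π(i+1)] = 1/2.
By linearity: E[X] = 118 · (1/2) = (119 − 1) · (1/2) = 59 ≈ 59.000.

E[X] = 59 = 59.000.


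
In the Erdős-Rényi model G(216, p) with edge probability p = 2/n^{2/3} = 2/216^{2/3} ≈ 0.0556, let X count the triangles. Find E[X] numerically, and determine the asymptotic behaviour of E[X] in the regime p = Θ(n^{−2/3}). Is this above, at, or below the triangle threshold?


Number of potential triangles: C(216, 3) = 1656360.
Each occurs with probability p³ ≈ (0.0556)³ ≈ 1.71468e-04.
By linearity: E[X] = C(216, 3)·p³ ≈ 1656360 · 1.71468e-04 ≈ 284.012.
Since α = 2/3 < 1, p = c/n^{2/3} ≫ 1/n is above the triangle threshold p ~ 1/n. Asymptotically E[X] ~ (c³/6)·n^{3(1−α)} = (2³/6)·n^{1} → ∞; triangles are abundant w.h.p.

E[X] ≈ 284.012; in regime p = Θ(1/n^{2/3}) E[X] diverges (above the triangle threshold p ~ 1/n).


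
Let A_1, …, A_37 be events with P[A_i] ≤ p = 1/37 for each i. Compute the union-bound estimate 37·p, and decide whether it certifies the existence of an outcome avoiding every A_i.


Union bound: P[∪_{i=1}^{37} A_i] ≤ Σ_i P[A_i] ≤ 37·p = 37·(1/37) = 1.
Numerically: 1 ≈ 1.00000.
Is 1 < 1? NO.
Since the bound 1 is ≥ 1, the union bound is uninformative here; it does NOT by itself certify existence.

37·p = 1 ≈ 1.00000; existence NOT certified by the union bound.


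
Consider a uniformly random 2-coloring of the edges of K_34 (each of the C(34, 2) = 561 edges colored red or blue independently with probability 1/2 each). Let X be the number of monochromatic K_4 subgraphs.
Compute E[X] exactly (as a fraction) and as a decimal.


Let X = Σ_S X_S over the C(34, 4) = 46376 subsets S of size 4, where X_S = 1 if the K_4 on S is monochromatic.
For a fixed S, the K_4 on S has C(4, 2) = 6 edges. P[all 6 edges red] = (1/2)^6, and likewise for blue, so P[monochromatic] = 2·(1/2)^6 = 2^{1 − 6} = 1/32.
By linearity of expectation: E[X] = C(34, 4) · 2^{1 − 6} = 46376 · 1/32 = 5797/4.
Numerically: E[X] ≈ 1449.25000.

E[X] = C(34,4)·2^(1−C(4,2)) = 5797/4 ≈ 1449.25000.


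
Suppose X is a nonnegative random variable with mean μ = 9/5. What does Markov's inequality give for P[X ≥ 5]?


μ = E[X] = 9/5, a = 5.
Markov: P[X ≥ 5] ≤ μ/a = (9/5)/5 = 9/25.
Numerically: ≈ 0.360000.
(Since a = 5 > μ = 1.800000, the bound 9/25 is < 1 and informative.)

P[X ≥ 5] ≤ 9/25 ≈ 0.360000.


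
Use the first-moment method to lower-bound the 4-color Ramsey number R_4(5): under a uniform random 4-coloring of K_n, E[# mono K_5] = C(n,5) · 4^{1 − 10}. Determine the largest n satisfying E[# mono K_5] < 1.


We need C(n, 5) · 4^{1 − 10} < 1, i.e. C(n, 5) < 4^{10 − 1} = 262144.
Check values of n near the boundary:
  n = 29: C(29, 5) = 118755; 118755 < 262144? YES
  n = 30: C(30, 5) = 142506; 142506 < 262144? YES
  n = 31: C(31, 5) = 169911; 169911 < 262144? YES
  n = 32: C(32, 5) = 201376; 201376 < 262144? YES
  n = 33: C(33, 5) = 237336; 237336 < 262144? YES
  n = 34: C(34, 5) = 278256; 278256 < 262144? NO
  n = 35: C(35, 5) = 324632; 324632 < 262144? NO
  n = 36: C(36, 5) = 376992; 376992 < 262144? NO
The largest n with C(n, 5) < 262144 is n = 33 (where E[X] = 29667/32768 ≈ 0.90536). Hence R_4(5) > 33, i.e. R_4(5) ≥ 34.

Largest n = 33; hence R_4(5) > 33.


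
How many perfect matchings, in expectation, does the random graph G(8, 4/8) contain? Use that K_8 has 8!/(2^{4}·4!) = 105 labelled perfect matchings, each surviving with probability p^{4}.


K_8 has 8!/(2^{4}·4!) = 105 labelled perfect matchings.
For each such perfect matching H, let X_H = 1 if all 4 edges of H are present in G. Then P[X_H = 1] = p^{4} = (1/2)^{4} = 1/16.
Summing the indicators: E[X] = Σ_H E[X_H] = 105 · p^{4} = 105 · 1/16 = 105/16.
Numerically: E[X] ≈ 6.5625.

E[X] = 105 · (1/2)^{4} = 105/16 ≈ 6.5625.


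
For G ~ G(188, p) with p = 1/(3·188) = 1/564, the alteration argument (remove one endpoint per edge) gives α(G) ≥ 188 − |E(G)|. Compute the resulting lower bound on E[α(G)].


E[|E(G)|] = C(188, 2)·p = 17578 · (1/564) = 187/6.
E[α(G)] ≥ n − E[|E(G)|] = 188 − 187/6 = 941/6.
Numerically: ≈ 156.833.
(This is only a lower bound; the true E[α(G)] may be larger.)

E[α(G)] ≥ 941/6 ≈ 156.833.


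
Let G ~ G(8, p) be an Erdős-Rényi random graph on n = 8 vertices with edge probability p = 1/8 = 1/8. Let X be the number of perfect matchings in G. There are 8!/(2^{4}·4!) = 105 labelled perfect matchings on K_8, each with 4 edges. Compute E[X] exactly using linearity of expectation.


K_8 has 8!/(2^{4}·4!) = 105 labelled perfect matchings.
For each such perfect matching H, let X_H = 1 if all 4 edges of H are present in G. Then P[X_H = 1] = p^{4} = (1/8)^{4} = 1/4096.
By linearity of expectation: E[X] = Σ_H E[X_H] = 105 · p^{4} = 105 · 1/4096 = 105/4096.
Numerically: E[X] ≈ 0.0256.

E[X] = 105 · (1/8)^{4} = 105/4096 ≈ 0.0256.


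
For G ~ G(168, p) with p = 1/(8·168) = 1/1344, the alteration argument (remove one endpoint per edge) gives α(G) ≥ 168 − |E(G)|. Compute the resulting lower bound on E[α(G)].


E[|E(G)|] = C(168, 2)·p = 14028 · (1/1344) = 167/16.
E[α(G)] ≥ n − E[|E(G)|] = 168 − 167/16 = 2521/16.
Numerically: ≈ 157.5625.
(This is only a lower bound; the true E[α(G)] may be larger.)

E[α(G)] ≥ 2521/16 ≈ 157.5625.


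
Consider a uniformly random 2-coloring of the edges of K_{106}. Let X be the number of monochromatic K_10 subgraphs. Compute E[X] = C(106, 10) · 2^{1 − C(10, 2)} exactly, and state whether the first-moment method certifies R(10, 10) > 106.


E[X] = C(106, 10) · 2^{1 − 45} = 31853506369685 · 2^{−44} = 31853506369685/17592186044416.
As a reduced fraction: E[X] = 31853506369685/17592186044416 ≈ 1.81066.
Is E[X] < 1? NO.
Since E[X] ≥ 1, the first-moment bound is inconclusive at n = 106; it does NOT by itself certify R(10, 10) > 106.

E[X] = 31853506369685/17592186044416 ≈ 1.81066; E[X] ≥ 1; first-moment method inconclusive here.
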